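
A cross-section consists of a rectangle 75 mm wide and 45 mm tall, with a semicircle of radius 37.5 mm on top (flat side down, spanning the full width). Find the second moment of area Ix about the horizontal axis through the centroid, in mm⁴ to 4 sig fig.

Treat the section as a set of non-overlapping primitives; coordinates are from the bounding-box lower-left.
Rectangular body: 75 × 45, A = 3 375 mm², y = 22.5 mm, Ī = 569 531 mm⁴.
Semicircular cap: semicircle r = 37.5, A = 2208.93 mm², y = 60.9155 mm, Ī = 217 049 mm⁴.
Centroid: ȳ = ΣA·y / ΣA = 37.6967 mm.
Transfer each piece to the horizontal axis through the centroid using Ī + A·d² with d = y − 37.6967:
  rectangular body: d = -15.1967 mm → contributes +1 348 951 mm⁴
  semicircular cap: d = 23.2188 mm → contributes +1 407 914 mm⁴
Total I = 2 756 864 mm⁴.

Ix ≈ 2.757 × 10⁶ mm⁴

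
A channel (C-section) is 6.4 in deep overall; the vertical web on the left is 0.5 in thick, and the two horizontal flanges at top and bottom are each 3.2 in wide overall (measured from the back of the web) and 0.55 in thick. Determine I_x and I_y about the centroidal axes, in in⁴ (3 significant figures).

I_x ≈ 36.4 in⁴, I_y ≈ 5.81 in⁴

Treat the section as a set of non-overlapping primitives; coordinates are from the bounding-box lower-left.
Web: 0.5 × 6.4, A = 3.2 in², y = 3.2 in, Ī = 10.923 in⁴.
Top flange (beyond web): 2.7 × 0.55, A = 1.485 in², y = 6.125 in, Ī = 0.037434 in⁴.
Bottom flange (beyond web): 2.7 × 0.55, A = 1.485 in², y = 0.275 in, Ī = 0.037434 in⁴.
By symmetry the centroid is at mid-height, ȳ = 3.2 in.
Transfer each piece to the centroidal x-axis using Ī + A·d² with d = y − 3.2:
  web: d = 0 in → contributes +10.923 in⁴
  top flange (beyond web): d = 2.925 in → contributes +12.743 in⁴
  bottom flange (beyond web): d = -2.925 in → contributes +12.743 in⁴
Total I = 36.408 in⁴.
For the y-axis: x̄ = 1.0202 in.
Repeating about the centroidal y-axis gives I_y = 5.8143 in⁴.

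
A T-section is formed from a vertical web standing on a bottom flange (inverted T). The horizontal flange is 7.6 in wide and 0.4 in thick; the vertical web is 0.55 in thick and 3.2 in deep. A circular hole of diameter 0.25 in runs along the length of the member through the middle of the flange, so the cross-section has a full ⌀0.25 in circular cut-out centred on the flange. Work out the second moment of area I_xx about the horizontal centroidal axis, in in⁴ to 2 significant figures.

I_xx ≈ 5.1 in⁴

Decompose the section into non-overlapping parts with the origin at the bottom-left of its bounding rectangle.
Flange: 7.6 × 0.4, A = 3.04 in², y = 0.2 in, Ī = 0.04053 in⁴.
Web: 0.55 × 3.2, A = 1.76 in², y = 2 in, Ī = 1.502 in⁴.
Hole (subtracted): ⌀0.25, A = 0.04909 in², y = 0.2 in, Ī = 0.0001917 in⁴.
Centroid: ȳ = ΣA·y / ΣA = 0.8668 in.
Transfer each piece to the horizontal centroidal axis using Ī + A·d² with d = y − 0.8668:
  flange: d = -0.6668 in → contributes +1.392 in⁴
  web: d = 1.133 in → contributes +3.762 in⁴
  hole: d = -0.6668 in → contributes −0.02202 in⁴
Total I = 5.132 in⁴.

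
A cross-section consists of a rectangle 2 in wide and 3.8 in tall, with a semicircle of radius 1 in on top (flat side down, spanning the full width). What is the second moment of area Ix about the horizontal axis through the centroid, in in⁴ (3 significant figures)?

Decompose the section into non-overlapping parts with the origin at the bottom-left of its bounding rectangle.
Rectangular body: 2 × 3.8, A = 7.6 in², y = 1.9 in, Ī = 9.1453 in⁴.
Semicircular cap: semicircle r = 1, A = 1.5708 in², y = 4.2244 in, Ī = 0.10976 in⁴.
Centroid: ȳ = ΣA·y / ΣA = 2.2981 in.
Transfer each piece to the horizontal axis through the centroid using Ī + A·d² with d = y − 2.2981:
  rectangular body: d = -0.39813 in → contributes +10.35 in⁴
  semicircular cap: d = 1.9263 in → contributes +5.9383 in⁴
Total I = 16.288 in⁴.

Ix ≈ 16.3 in⁴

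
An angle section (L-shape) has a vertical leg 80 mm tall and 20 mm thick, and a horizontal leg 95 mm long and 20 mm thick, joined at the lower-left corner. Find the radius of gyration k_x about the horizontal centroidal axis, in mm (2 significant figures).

k_x ≈ 23 mm

Treat the section as a set of non-overlapping primitives; coordinates are from the bounding-box lower-left.
Vertical leg: 20 × 80, A = 1 600 mm², y = 40 mm, Ī = 853 333 mm⁴.
Horizontal leg (remainder): 75 × 20, A = 1 500 mm², y = 10 mm, Ī = 50 000 mm⁴.
Centroid: ȳ = ΣA·y / ΣA = 25.48 mm.
Transfer each piece to the horizontal centroidal axis using Ī + A·d² with d = y − 25.48:
  vertical leg: d = 14.52 mm → contributes +1 190 482 mm⁴
  horizontal leg (remainder): d = -15.48 mm → contributes +409 625 mm⁴
Total I = 1 600 108 mm⁴.
Radius of gyration: k = √(I/A) = √(1 600 108 / 3 100) = 22.72 mm.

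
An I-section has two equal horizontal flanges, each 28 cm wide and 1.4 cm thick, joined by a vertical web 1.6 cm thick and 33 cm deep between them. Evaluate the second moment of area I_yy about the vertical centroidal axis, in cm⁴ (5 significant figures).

Decompose the section into non-overlapping parts with the origin at the bottom-left of its bounding rectangle.
Bottom flange: 28 × 1.4, A = 39.2 cm², x = 14 cm, Ī = 2561.067 cm⁴.
Web: 1.6 × 33, A = 52.8 cm², x = 14 cm, Ī = 11.264 cm⁴.
Top flange: 28 × 1.4, A = 39.2 cm², x = 14 cm, Ī = 2561.067 cm⁴.
By symmetry the centroid is at mid-width, x̄ = 14 cm.
All pieces are centred on the vertical centroidal axis, so I = ΣĪ = 5133.397 cm⁴.

I_yy ≈ 5133.4 cm⁴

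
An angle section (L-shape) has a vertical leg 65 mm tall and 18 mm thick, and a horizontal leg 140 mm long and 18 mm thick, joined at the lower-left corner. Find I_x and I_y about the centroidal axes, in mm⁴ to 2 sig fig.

I_x ≈ 8.9 × 10⁵ mm⁴, I_y ≈ 6.5 × 10⁶ mm⁴

Split into non-overlapping primitives; take the origin at the lower-left of the bounding box.
Vertical leg: 18 × 65, A = 1 170 mm², y = 32.5 mm, Ī = 411 938 mm⁴.
Horizontal leg (remainder): 122 × 18, A = 2 196 mm², y = 9 mm, Ī = 59 292 mm⁴.
Centroid: ȳ = ΣA·y / ΣA = 17.17 mm.
Transfer each piece to the centroidal x-axis using Ī + A·d² with d = y − 17.17:
  vertical leg: d = 15.33 mm → contributes +686 954 mm⁴
  horizontal leg (remainder): d = -8.168 mm → contributes +205 817 mm⁴
Total I = 892 770 mm⁴.
For the y-axis: x̄ = 54.67 mm.
Repeating about the centroidal y-axis gives I_y = 6 495 608 mm⁴.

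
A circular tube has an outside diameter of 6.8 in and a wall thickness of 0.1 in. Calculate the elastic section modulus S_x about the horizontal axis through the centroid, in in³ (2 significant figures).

Break the section into simple shapes (no overlaps), measuring from the bottom-left corner of the bounding box.
Outer circle: ⌀6.8, A = 36.32 in², y = 3.4 in, Ī = 105 in⁴.
Bore (subtracted): ⌀6.6, A = 34.21 in², y = 3.4 in, Ī = 93.14 in⁴.
By symmetry the centroid is at mid-height, ȳ = 3.4 in.
All pieces are centred on the horizontal axis through the centroid, so I = ΣĪ (holes subtracted) = 11.81 in⁴.
Extreme fibre distance c = 3.4 in; S = I/c = 3.475 in³.

S_x ≈ 3.5 in³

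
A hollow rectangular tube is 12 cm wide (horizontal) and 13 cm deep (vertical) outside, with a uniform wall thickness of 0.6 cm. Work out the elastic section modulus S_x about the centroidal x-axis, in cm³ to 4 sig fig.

Break the section into simple shapes (no overlaps), measuring from the bottom-left corner of the bounding box.
Outer rectangle: 12 × 13, A = 156 cm², y = 6.5 cm, Ī = 2 197 cm⁴.
Inner void (subtracted): 10.8 × 11.8, A = 127.44 cm², y = 6.5 cm, Ī = 1478.73 cm⁴.
By symmetry the centroid is at mid-height, ȳ = 6.5 cm.
All pieces are centred on the centroidal x-axis, so I = ΣĪ (holes subtracted) = 718.271 cm⁴.
Extreme fibre distance c = 6.5 cm; S = I/c = 110.503 cm³.

S_x ≈ 110.5 cm³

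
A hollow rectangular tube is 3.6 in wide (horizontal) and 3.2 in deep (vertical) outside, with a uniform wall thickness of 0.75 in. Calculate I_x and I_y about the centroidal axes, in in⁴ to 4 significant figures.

I_x ≈ 8.971 in⁴, I_y ≈ 11.13 in⁴

Treat the section as a set of non-overlapping primitives; coordinates are from the bounding-box lower-left.
Outer rectangle: 3.6 × 3.2, A = 11.52 in², y = 1.6 in, Ī = 9.8304 in⁴.
Inner void (subtracted): 2.1 × 1.7, A = 3.57 in², y = 1.6 in, Ī = 0.859775 in⁴.
By symmetry the centroid is at mid-height, ȳ = 1.6 in.
All pieces are centred on the centroidal x-axis, so I = ΣĪ (holes subtracted) = 8.97063 in⁴.
Repeating about the centroidal y-axis gives I_y = 11.1296 in⁴.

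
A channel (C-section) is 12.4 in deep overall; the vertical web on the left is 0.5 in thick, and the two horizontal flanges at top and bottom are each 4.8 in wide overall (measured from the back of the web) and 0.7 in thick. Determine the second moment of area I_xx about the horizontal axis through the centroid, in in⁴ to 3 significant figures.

Decompose the section into non-overlapping parts with the origin at the bottom-left of its bounding rectangle.
Web: 0.5 × 12.4, A = 6.2 in², y = 6.2 in, Ī = 79.443 in⁴.
Top flange (beyond web): 4.3 × 0.7, A = 3.01 in², y = 12.05 in, Ī = 0.12291 in⁴.
Bottom flange (beyond web): 4.3 × 0.7, A = 3.01 in², y = 0.35 in, Ī = 0.12291 in⁴.
By symmetry the centroid is at mid-height, ȳ = 6.2 in.
Transfer each piece to the horizontal axis through the centroid using Ī + A·d² with d = y − 6.2:
  web: d = 0 in → contributes +79.443 in⁴
  top flange (beyond web): d = 5.85 in → contributes +103.13 in⁴
  bottom flange (beyond web): d = -5.85 in → contributes +103.13 in⁴
Total I = 285.71 in⁴.

I_xx ≈ 286 in⁴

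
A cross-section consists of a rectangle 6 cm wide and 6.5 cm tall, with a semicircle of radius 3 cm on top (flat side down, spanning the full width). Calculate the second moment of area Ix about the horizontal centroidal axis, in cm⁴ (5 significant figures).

Break the section into simple shapes (no overlaps), measuring from the bottom-left corner of the bounding box.
Rectangular body: 6 × 6.5, A = 39 cm², y = 3.25 cm, Ī = 137.3125 cm⁴.
Semicircular cap: semicircle r = 3, A = 14.13717 cm², y = 7.77324 cm, Ī = 8.890314 cm⁴.
Centroid: ȳ = ΣA·y / ΣA = 4.45341 cm.
Transfer each piece to the horizontal centroidal axis using Ī + A·d² with d = y − 4.45341:
  rectangular body: d = -1.20341 cm → contributes +193.7921 cm⁴
  semicircular cap: d = 3.31983 cm → contributes +164.6998 cm⁴
Total I = 358.492 cm⁴.

Ix ≈ 358.49 cm⁴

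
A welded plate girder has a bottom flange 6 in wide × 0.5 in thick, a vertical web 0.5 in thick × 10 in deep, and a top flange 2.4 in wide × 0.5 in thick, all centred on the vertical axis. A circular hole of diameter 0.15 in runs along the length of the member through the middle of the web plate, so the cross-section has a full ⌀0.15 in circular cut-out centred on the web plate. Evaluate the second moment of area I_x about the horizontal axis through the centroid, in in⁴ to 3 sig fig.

I_x ≈ 148 in⁴

Break the section into simple shapes (no overlaps), measuring from the bottom-left corner of the bounding box.
Bottom plate: 6 × 0.5, A = 3 in², y = 0.25 in, Ī = 0.0625 in⁴.
Web plate: 0.5 × 10, A = 5 in², y = 5.5 in, Ī = 41.667 in⁴.
Top plate: 2.4 × 0.5, A = 1.2 in², y = 10.75 in, Ī = 0.025 in⁴.
Hole (subtracted): ⌀0.15, A = 0.017671 in², y = 5.5 in, Ī = 0.00002485 in⁴.
Centroid: ȳ = ΣA·y / ΣA = 4.4708 in.
Transfer each piece to the horizontal axis through the centroid using Ī + A·d² with d = y − 4.4708:
  bottom plate: d = -4.2208 in → contributes +53.509 in⁴
  web plate: d = 1.0292 in → contributes +46.962 in⁴
  top plate: d = 6.2792 in → contributes +47.338 in⁴
  hole: d = 1.0292 in → contributes −0.018742 in⁴
Total I = 147.79 in⁴.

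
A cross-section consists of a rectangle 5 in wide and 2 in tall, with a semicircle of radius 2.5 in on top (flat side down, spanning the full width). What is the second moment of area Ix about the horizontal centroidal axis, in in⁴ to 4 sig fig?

Treat the section as a set of non-overlapping primitives; coordinates are from the bounding-box lower-left.
Rectangular body: 5 × 2, A = 10 in², y = 1 in, Ī = 3.33333 in⁴.
Semicircular cap: semicircle r = 2.5, A = 9.81748 in², y = 3.06103 in, Ī = 4.28738 in⁴.
Centroid: ȳ = ΣA·y / ΣA = 2.02103 in.
Transfer each piece to the horizontal centroidal axis using Ī + A·d² with d = y − 2.02103:
  rectangular body: d = -1.02103 in → contributes +13.7583 in⁴
  semicircular cap: d = 1.04001 in → contributes +14.9061 in⁴
Total I = 28.6644 in⁴.

Ix ≈ 28.66 in⁴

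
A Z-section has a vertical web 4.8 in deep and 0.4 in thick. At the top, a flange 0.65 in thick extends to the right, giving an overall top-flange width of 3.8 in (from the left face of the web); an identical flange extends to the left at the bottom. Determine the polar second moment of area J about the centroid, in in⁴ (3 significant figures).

Split into non-overlapping primitives; take the origin at the lower-left of the bounding box.
Web: 0.4 × 4.8, A = 1.92 in², y = 2.4 in, Ī = 3.6864 in⁴.
Top flange (beyond web): 3.4 × 0.65, A = 2.21 in², y = 4.475 in, Ī = 0.07781 in⁴.
Bottom flange (beyond web): 3.4 × 0.65, A = 2.21 in², y = 0.325 in, Ī = 0.07781 in⁴.
Centroid: ȳ = ΣA·y / ΣA = 2.4 in.
Transfer each piece to the centroidal x-axis using Ī + A·d² with d = y − 2.4:
  web: d = 0 in → contributes +3.6864 in⁴
  top flange (beyond web): d = 2.075 in → contributes +9.5932 in⁴
  bottom flange (beyond web): d = -2.075 in → contributes +9.5932 in⁴
Total I = 22.873 in⁴.
For the y-axis: x̄ = 3.6 in.
Repeating about the centroidal y-axis gives I_y = 20.24 in⁴.
Polar second moment: J = I_x + I_y = 43.113 in⁴.

J ≈ 43.1 in⁴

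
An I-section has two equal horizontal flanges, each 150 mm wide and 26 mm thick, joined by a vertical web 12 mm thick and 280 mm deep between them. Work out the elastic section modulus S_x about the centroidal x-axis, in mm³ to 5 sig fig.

S_x ≈ 1.2348 × 10⁶ mm³

Break the section into simple shapes (no overlaps), measuring from the bottom-left corner of the bounding box.
Bottom flange: 150 × 26, A = 3 900 mm², y = 13 mm, Ī = 219 700 mm⁴.
Web: 12 × 280, A = 3 360 mm², y = 166 mm, Ī = 21 952 000 mm⁴.
Top flange: 150 × 26, A = 3 900 mm², y = 319 mm, Ī = 219 700 mm⁴.
By symmetry the centroid is at mid-height, ȳ = 166 mm.
Transfer each piece to the centroidal x-axis using Ī + A·d² with d = y − 166:
  bottom flange: d = -153 mm → contributes +91 514 800 mm⁴
  web: d = 0 mm → contributes +21 952 000 mm⁴
  top flange: d = 153 mm → contributes +91 514 800 mm⁴
Total I = 204 981 600 mm⁴.
Extreme fibre distance c = 166 mm; S = I/c = 1 234 829 mm³.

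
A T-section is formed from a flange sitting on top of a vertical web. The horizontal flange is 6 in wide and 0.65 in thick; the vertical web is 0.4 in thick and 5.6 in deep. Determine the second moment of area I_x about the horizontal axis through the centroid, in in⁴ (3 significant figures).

Treat the section as a set of non-overlapping primitives; coordinates are from the bounding-box lower-left.
Flange: 6 × 0.65, A = 3.9 in², y = 5.925 in, Ī = 0.13731 in⁴.
Web: 0.4 × 5.6, A = 2.24 in², y = 2.8 in, Ī = 5.8539 in⁴.
Centroid: ȳ = ΣA·y / ΣA = 4.7849 in.
Transfer each piece to the horizontal axis through the centroid using Ī + A·d² with d = y − 4.7849:
  flange: d = 1.1401 in → contributes +5.2063 in⁴
  web: d = -1.9849 in → contributes +14.679 in⁴
Total I = 19.886 in⁴.

I_x ≈ 19.9 in⁴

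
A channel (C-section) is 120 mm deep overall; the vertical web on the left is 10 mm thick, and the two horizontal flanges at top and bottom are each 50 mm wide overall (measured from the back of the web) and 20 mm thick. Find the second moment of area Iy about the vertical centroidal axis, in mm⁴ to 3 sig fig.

Treat the section as a set of non-overlapping primitives; coordinates are from the bounding-box lower-left.
Web: 10 × 120, A = 1 200 mm², x = 5 mm, Ī = 10 000 mm⁴.
Top flange (beyond web): 40 × 20, A = 800 mm², x = 30 mm, Ī = 106 667 mm⁴.
Bottom flange (beyond web): 40 × 20, A = 800 mm², x = 30 mm, Ī = 106 667 mm⁴.
Centroid: x̄ = ΣA·x / ΣA = 19.286 mm.
Transfer each piece to the vertical centroidal axis using Ī + A·d² with d = x − 19.286:
  web: d = -14.286 mm → contributes +254 898 mm⁴
  top flange (beyond web): d = 10.714 mm → contributes +198 503 mm⁴
  bottom flange (beyond web): d = 10.714 mm → contributes +198 503 mm⁴
Total I = 651 905 mm⁴.

Iy ≈ 6.52 × 10⁵ mm⁴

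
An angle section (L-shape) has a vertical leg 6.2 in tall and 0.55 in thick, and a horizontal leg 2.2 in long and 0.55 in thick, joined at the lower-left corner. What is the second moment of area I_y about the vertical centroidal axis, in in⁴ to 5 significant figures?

I_y ≈ 1.1591 in⁴

Split into non-overlapping primitives; take the origin at the lower-left of the bounding box.
Vertical leg: 0.55 × 6.2, A = 3.41 in², x = 0.275 in, Ī = 0.08596042 in⁴.
Horizontal leg (remainder): 1.65 × 0.55, A = 0.9075 in², x = 1.375 in, Ī = 0.2058891 in⁴.
Centroid: x̄ = ΣA·x / ΣA = 0.5062102 in.
Transfer each piece to the vertical centroidal axis using Ī + A·d² with d = x − 0.5062102:
  vertical leg: d = -0.2312102 in → contributes +0.2682527 in⁴
  horizontal leg (remainder): d = 0.8687898 in → contributes +0.8908662 in⁴
Total I = 1.159119 in⁴.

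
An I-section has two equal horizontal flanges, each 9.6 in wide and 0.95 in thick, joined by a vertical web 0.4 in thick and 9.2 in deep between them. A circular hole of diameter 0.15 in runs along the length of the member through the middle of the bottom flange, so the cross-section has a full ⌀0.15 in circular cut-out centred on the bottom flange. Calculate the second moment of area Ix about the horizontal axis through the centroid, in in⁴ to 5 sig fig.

Decompose the section into non-overlapping parts with the origin at the bottom-left of its bounding rectangle.
Bottom flange: 9.6 × 0.95, A = 9.12 in², y = 0.475 in, Ī = 0.6859 in⁴.
Web: 0.4 × 9.2, A = 3.68 in², y = 5.55 in, Ī = 25.95627 in⁴.
Top flange: 9.6 × 0.95, A = 9.12 in², y = 10.625 in, Ī = 0.6859 in⁴.
Hole (subtracted): ⌀0.15, A = 0.01767146 in², y = 0.475 in, Ī = 0.00002485049 in⁴.
Centroid: ȳ = ΣA·y / ΣA = 5.554095 in.
Transfer each piece to the horizontal axis through the centroid using Ī + A·d² with d = y − 5.554095:
  bottom flange: d = -5.079095 in → contributes +235.9564 in⁴
  web: d = -0.004094663 in → contributes +25.95633 in⁴
  top flange: d = 5.070905 in → contributes +235.1983 in⁴
  hole: d = -5.079095 in → contributes −0.4558991 in⁴
Total I = 496.6551 in⁴.

Ix ≈ 496.66 in⁴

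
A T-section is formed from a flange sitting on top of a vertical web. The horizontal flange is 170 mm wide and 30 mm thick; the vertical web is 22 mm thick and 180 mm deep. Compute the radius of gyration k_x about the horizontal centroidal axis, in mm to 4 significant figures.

Break the section into simple shapes (no overlaps), measuring from the bottom-left corner of the bounding box.
Flange: 170 × 30, A = 5 100 mm², y = 195 mm, Ī = 382 500 mm⁴.
Web: 22 × 180, A = 3 960 mm², y = 90 mm, Ī = 10 692 000 mm⁴.
Centroid: ȳ = ΣA·y / ΣA = 149.106 mm.
Transfer each piece to the horizontal centroidal axis using Ī + A·d² with d = y − 149.106:
  flange: d = 45.894 mm → contributes +11 124 441 mm⁴
  web: d = -59.106 mm → contributes +24 526 318 mm⁴
Total I = 35 650 758 mm⁴.
Radius of gyration: k = √(I/A) = √(35 650 758 / 9 060) = 62.7293 mm.

k_x ≈ 62.73 mm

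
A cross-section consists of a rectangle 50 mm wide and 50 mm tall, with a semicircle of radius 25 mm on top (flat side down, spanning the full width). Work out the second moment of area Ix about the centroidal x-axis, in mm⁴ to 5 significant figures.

Break the section into simple shapes (no overlaps), measuring from the bottom-left corner of the bounding box.
Rectangular body: 50 × 50, A = 2 500 mm², y = 25 mm, Ī = 520833.3 mm⁴.
Semicircular cap: semicircle r = 25, A = 981.7477 mm², y = 60.61033 mm, Ī = 42873.81 mm⁴.
Centroid: ȳ = ΣA·y / ΣA = 35.04104 mm.
Transfer each piece to the centroidal x-axis using Ī + A·d² with d = y − 35.04104:
  rectangular body: d = -10.04104 mm → contributes +772889.4 mm⁴
  semicircular cap: d = 25.56929 mm → contributes +684729.4 mm⁴
Total I = 1 457 619 mm⁴.

Ix ≈ 1.4576 × 10⁶ mm⁴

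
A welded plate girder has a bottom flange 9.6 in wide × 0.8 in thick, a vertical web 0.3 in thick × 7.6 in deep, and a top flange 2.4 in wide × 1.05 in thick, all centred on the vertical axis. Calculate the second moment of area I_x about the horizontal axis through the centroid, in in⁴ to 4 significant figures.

I_x ≈ 157.7 in⁴

Treat the section as a set of non-overlapping primitives; coordinates are from the bounding-box lower-left.
Bottom plate: 9.6 × 0.8, A = 7.68 in², y = 0.4 in, Ī = 0.4096 in⁴.
Web plate: 0.3 × 7.6, A = 2.28 in², y = 4.6 in, Ī = 10.9744 in⁴.
Top plate: 2.4 × 1.05, A = 2.52 in², y = 8.925 in, Ī = 0.231525 in⁴.
Centroid: ȳ = ΣA·y / ΣA = 2.8887 in.
Transfer each piece to the horizontal axis through the centroid using Ī + A·d² with d = y − 2.8887:
  bottom plate: d = -2.4887 in → contributes +47.9767 in⁴
  web plate: d = 1.7113 in → contributes +17.6515 in⁴
  top plate: d = 6.0363 in → contributes +92.0525 in⁴
Total I = 157.681 in⁴.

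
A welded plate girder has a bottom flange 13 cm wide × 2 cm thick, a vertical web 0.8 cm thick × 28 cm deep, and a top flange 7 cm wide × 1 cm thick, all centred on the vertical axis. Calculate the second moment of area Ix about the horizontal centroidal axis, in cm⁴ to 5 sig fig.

Decompose the section into non-overlapping parts with the origin at the bottom-left of its bounding rectangle.
Bottom plate: 13 × 2, A = 26 cm², y = 1 cm, Ī = 8.666667 cm⁴.
Web plate: 0.8 × 28, A = 22.4 cm², y = 16 cm, Ī = 1463.467 cm⁴.
Top plate: 7 × 1, A = 7 cm², y = 30.5 cm, Ī = 0.5833333 cm⁴.
Centroid: ȳ = ΣA·y / ΣA = 10.79242 cm.
Transfer each piece to the horizontal centroidal axis using Ī + A·d² with d = y − 10.79242:
  bottom plate: d = -9.792419 cm → contributes +2501.845 cm⁴
  web plate: d = 5.207581 cm → contributes +2070.93 cm⁴
  top plate: d = 19.70758 cm → contributes +2719.305 cm⁴
Total I = 7292.079 cm⁴.

Ix ≈ 7292.1 cm⁴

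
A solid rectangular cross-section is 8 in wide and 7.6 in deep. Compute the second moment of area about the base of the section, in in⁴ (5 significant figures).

The section: 8 × 7.6, A = 60.8 in², y = 3.8 in, Ī = 292.6507 in⁴.
Transfer it to a horizontal axis along the bottom face using Ī + A·d² with d = y − 0:
  the section: d = 3.8 in → contributes +1170.603 in⁴
Total I = 1170.603 in⁴.

I_base ≈ 1170.6 in⁴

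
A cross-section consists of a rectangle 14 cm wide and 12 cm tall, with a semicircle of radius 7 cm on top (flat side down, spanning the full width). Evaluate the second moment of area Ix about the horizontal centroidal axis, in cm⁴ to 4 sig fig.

Decompose the section into non-overlapping parts with the origin at the bottom-left of its bounding rectangle.
Rectangular body: 14 × 12, A = 168 cm², y = 6 cm, Ī = 2 016 cm⁴.
Semicircular cap: semicircle r = 7, A = 76.969 cm², y = 14.9709 cm, Ī = 263.526 cm⁴.
Centroid: ȳ = ΣA·y / ΣA = 8.81865 cm.
Transfer each piece to the horizontal centroidal axis using Ī + A·d² with d = y − 8.81865:
  rectangular body: d = -2.81865 cm → contributes +3350.72 cm⁴
  semicircular cap: d = 6.15225 cm → contributes +3176.81 cm⁴
Total I = 6527.53 cm⁴.

Ix ≈ 6528 cm⁴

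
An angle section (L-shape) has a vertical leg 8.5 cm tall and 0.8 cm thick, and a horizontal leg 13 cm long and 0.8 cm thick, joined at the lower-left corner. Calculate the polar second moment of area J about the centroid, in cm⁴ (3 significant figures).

J ≈ 392 cm⁴

Treat the section as a set of non-overlapping primitives; coordinates are from the bounding-box lower-left.
Vertical leg: 0.8 × 8.5, A = 6.8 cm², y = 4.25 cm, Ī = 40.942 cm⁴.
Horizontal leg (remainder): 12.2 × 0.8, A = 9.76 cm², y = 0.4 cm, Ī = 0.52053 cm⁴.
Centroid: ȳ = ΣA·y / ΣA = 1.9809 cm.
Transfer each piece to the centroidal x-axis using Ī + A·d² with d = y − 1.9809:
  vertical leg: d = 2.2691 cm → contributes +75.953 cm⁴
  horizontal leg (remainder): d = -1.5809 cm → contributes +24.914 cm⁴
Total I = 100.87 cm⁴.
For the y-axis: x̄ = 4.2309 cm.
Repeating about the centroidal y-axis gives I_y = 290.75 cm⁴.
Polar second moment: J = I_x + I_y = 391.61 cm⁴.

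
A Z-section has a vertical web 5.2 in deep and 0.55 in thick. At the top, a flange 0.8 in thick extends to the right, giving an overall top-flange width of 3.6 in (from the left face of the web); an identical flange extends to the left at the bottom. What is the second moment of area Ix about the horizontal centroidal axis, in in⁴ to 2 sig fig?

Decompose the section into non-overlapping parts with the origin at the bottom-left of its bounding rectangle.
Web: 0.55 × 5.2, A = 2.86 in², y = 2.6 in, Ī = 6.445 in⁴.
Top flange (beyond web): 3.05 × 0.8, A = 2.44 in², y = 4.8 in, Ī = 0.1301 in⁴.
Bottom flange (beyond web): 3.05 × 0.8, A = 2.44 in², y = 0.4 in, Ī = 0.1301 in⁴.
Centroid: ȳ = ΣA·y / ΣA = 2.6 in.
Transfer each piece to the horizontal centroidal axis using Ī + A·d² with d = y − 2.6:
  web: d = 0 in → contributes +6.445 in⁴
  top flange (beyond web): d = 2.2 in → contributes +11.94 in⁴
  bottom flange (beyond web): d = -2.2 in → contributes +11.94 in⁴
Total I = 30.32 in⁴.

Ix ≈ 30 in⁴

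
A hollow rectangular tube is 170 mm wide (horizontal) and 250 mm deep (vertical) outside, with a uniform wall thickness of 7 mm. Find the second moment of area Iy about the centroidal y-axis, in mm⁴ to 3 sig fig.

Iy ≈ 2.77 × 10⁷ mm⁴

Decompose the section into non-overlapping parts with the origin at the bottom-left of its bounding rectangle.
Outer rectangle: 170 × 250, A = 42 500 mm², x = 85 mm, Ī = 102 354 167 mm⁴.
Inner void (subtracted): 156 × 236, A = 36 816 mm², x = 85 mm, Ī = 74 662 848 mm⁴.
By symmetry the centroid is at mid-width, x̄ = 85 mm.
All pieces are centred on the centroidal y-axis, so I = ΣĪ (holes subtracted) = 27 691 319 mm⁴.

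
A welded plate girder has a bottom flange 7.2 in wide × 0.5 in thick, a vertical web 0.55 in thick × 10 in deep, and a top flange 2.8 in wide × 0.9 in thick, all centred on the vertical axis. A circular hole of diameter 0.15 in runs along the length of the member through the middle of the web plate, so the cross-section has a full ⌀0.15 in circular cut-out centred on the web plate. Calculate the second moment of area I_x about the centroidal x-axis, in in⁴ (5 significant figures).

Break the section into simple shapes (no overlaps), measuring from the bottom-left corner of the bounding box.
Bottom plate: 7.2 × 0.5, A = 3.6 in², y = 0.25 in, Ī = 0.075 in⁴.
Web plate: 0.55 × 10, A = 5.5 in², y = 5.5 in, Ī = 45.83333 in⁴.
Top plate: 2.8 × 0.9, A = 2.52 in², y = 10.95 in, Ī = 0.1701 in⁴.
Hole (subtracted): ⌀0.15, A = 0.01767146 in², y = 5.5 in, Ī = 0.00002485049 in⁴.
Centroid: ȳ = ΣA·y / ΣA = 5.054745 in.
Transfer each piece to the centroidal x-axis using Ī + A·d² with d = y − 5.054745:
  bottom plate: d = -4.804745 in → contributes +83.18305 in⁴
  web plate: d = 0.4452554 in → contributes +46.92372 in⁴
  top plate: d = 5.895255 in → contributes +87.75027 in⁴
  hole: d = 0.4452554 in → contributes −0.00352826 in⁴
Total I = 217.8535 in⁴.

I_x ≈ 217.85 in⁴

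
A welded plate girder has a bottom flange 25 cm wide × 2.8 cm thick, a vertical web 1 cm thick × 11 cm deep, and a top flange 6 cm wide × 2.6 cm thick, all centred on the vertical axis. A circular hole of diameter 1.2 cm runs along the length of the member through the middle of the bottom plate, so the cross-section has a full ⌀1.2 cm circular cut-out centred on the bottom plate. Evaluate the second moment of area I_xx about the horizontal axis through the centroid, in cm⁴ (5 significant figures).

Decompose the section into non-overlapping parts with the origin at the bottom-left of its bounding rectangle.
Bottom plate: 25 × 2.8, A = 70 cm², y = 1.4 cm, Ī = 45.73333 cm⁴.
Web plate: 1 × 11, A = 11 cm², y = 8.3 cm, Ī = 110.9167 cm⁴.
Top plate: 6 × 2.6, A = 15.6 cm², y = 15.1 cm, Ī = 8.788 cm⁴.
Hole (subtracted): ⌀1.2, A = 1.130973 cm², y = 1.4 cm, Ī = 0.1017876 cm⁴.
Centroid: ȳ = ΣA·y / ΣA = 4.433654 cm.
Transfer each piece to the horizontal axis through the centroid using Ī + A·d² with d = y − 4.433654:
  bottom plate: d = -3.033654 cm → contributes +689.9473 cm⁴
  web plate: d = 3.866346 cm → contributes +275.3516 cm⁴
  top plate: d = 10.66635 cm → contributes +1783.615 cm⁴
  hole: d = -3.033654 cm → contributes −10.5102 cm⁴
Total I = 2738.403 cm⁴.

I_xx ≈ 2738.4 cm⁴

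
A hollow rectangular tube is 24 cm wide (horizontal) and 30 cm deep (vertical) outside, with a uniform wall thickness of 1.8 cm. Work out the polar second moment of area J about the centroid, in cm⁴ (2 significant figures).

J ≈ 3.9 × 10⁴ cm⁴

Decompose the section into non-overlapping parts with the origin at the bottom-left of its bounding rectangle.
Outer rectangle: 24 × 30, A = 720 cm², y = 15 cm, Ī = 54 000 cm⁴.
Inner void (subtracted): 20.4 × 26.4, A = 538.6 cm², y = 15 cm, Ī = 31 280 cm⁴.
By symmetry the centroid is at mid-height, ȳ = 15 cm.
All pieces are centred on the centroidal x-axis, so I = ΣĪ (holes subtracted) = 22 720 cm⁴.
Repeating about the centroidal y-axis gives I_y = 15 883 cm⁴.
Polar second moment: J = I_x + I_y = 38 603 cm⁴.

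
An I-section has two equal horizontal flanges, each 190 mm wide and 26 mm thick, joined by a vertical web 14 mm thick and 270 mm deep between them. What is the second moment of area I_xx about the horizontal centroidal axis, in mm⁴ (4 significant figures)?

I_xx ≈ 2.399 × 10⁸ mm⁴

Decompose the section into non-overlapping parts with the origin at the bottom-left of its bounding rectangle.
Bottom flange: 190 × 26, A = 4 940 mm², y = 13 mm, Ī = 278 287 mm⁴.
Web: 14 × 270, A = 3 780 mm², y = 161 mm, Ī = 22 963 500 mm⁴.
Top flange: 190 × 26, A = 4 940 mm², y = 309 mm, Ī = 278 287 mm⁴.
By symmetry the centroid is at mid-height, ȳ = 161 mm.
Transfer each piece to the horizontal centroidal axis using Ī + A·d² with d = y − 161:
  bottom flange: d = -148 mm → contributes +108 484 047 mm⁴
  web: d = 0 mm → contributes +22 963 500 mm⁴
  top flange: d = 148 mm → contributes +108 484 047 mm⁴
Total I = 239 931 593 mm⁴.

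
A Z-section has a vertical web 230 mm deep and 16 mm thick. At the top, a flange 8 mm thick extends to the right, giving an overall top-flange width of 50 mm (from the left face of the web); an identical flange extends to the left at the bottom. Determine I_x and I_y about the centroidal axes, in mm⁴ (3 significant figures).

I_x ≈ 2.29 × 10⁷ mm⁴, I_y ≈ 4.71 × 10⁵ mm⁴

Treat the section as a set of non-overlapping primitives; coordinates are from the bounding-box lower-left.
Web: 16 × 230, A = 3 680 mm², y = 115 mm, Ī = 16 222 667 mm⁴.
Top flange (beyond web): 34 × 8, A = 272 mm², y = 226 mm, Ī = 1450.7 mm⁴.
Bottom flange (beyond web): 34 × 8, A = 272 mm², y = 4 mm, Ī = 1450.7 mm⁴.
Centroid: ȳ = ΣA·y / ΣA = 115 mm.
Transfer each piece to the centroidal x-axis using Ī + A·d² with d = y − 115:
  web: d = 0 mm → contributes +16 222 667 mm⁴
  top flange (beyond web): d = 111 mm → contributes +3 352 763 mm⁴
  bottom flange (beyond web): d = -111 mm → contributes +3 352 763 mm⁴
Total I = 22 928 192 mm⁴.
For the y-axis: x̄ = 42 mm.
Repeating about the centroidal y-axis gives I_y = 470 912 mm⁴.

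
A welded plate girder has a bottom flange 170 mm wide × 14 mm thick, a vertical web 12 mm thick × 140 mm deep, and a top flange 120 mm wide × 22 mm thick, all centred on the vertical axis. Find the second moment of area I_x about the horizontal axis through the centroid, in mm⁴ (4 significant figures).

I_x ≈ 3.418 × 10⁷ mm⁴

Break the section into simple shapes (no overlaps), measuring from the bottom-left corner of the bounding box.
Bottom plate: 170 × 14, A = 2 380 mm², y = 7 mm, Ī = 38873.3 mm⁴.
Web plate: 12 × 140, A = 1 680 mm², y = 84 mm, Ī = 2 744 000 mm⁴.
Top plate: 120 × 22, A = 2 640 mm², y = 165 mm, Ī = 106 480 mm⁴.
Centroid: ȳ = ΣA·y / ΣA = 88.5642 mm.
Transfer each piece to the horizontal axis through the centroid using Ī + A·d² with d = y − 88.5642:
  bottom plate: d = -81.5642 mm → contributes +15 872 336 mm⁴
  web plate: d = -4.56418 mm → contributes +2 778 997 mm⁴
  top plate: d = 76.4358 mm → contributes +15 530 508 mm⁴
Total I = 34 181 841 mm⁴.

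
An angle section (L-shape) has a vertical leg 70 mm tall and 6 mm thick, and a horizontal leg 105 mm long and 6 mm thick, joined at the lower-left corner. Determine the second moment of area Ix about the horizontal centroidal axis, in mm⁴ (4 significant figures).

Ix ≈ 4.252 × 10⁵ mm⁴

Treat the section as a set of non-overlapping primitives; coordinates are from the bounding-box lower-left.
Vertical leg: 6 × 70, A = 420 mm², y = 35 mm, Ī = 171 500 mm⁴.
Horizontal leg (remainder): 99 × 6, A = 594 mm², y = 3 mm, Ī = 1 782 mm⁴.
Centroid: ȳ = ΣA·y / ΣA = 16.2544 mm.
Transfer each piece to the horizontal centroidal axis using Ī + A·d² with d = y − 16.2544:
  vertical leg: d = 18.7456 mm → contributes +319 086 mm⁴
  horizontal leg (remainder): d = -13.2544 mm → contributes +106 136 mm⁴
Total I = 425 222 mm⁴.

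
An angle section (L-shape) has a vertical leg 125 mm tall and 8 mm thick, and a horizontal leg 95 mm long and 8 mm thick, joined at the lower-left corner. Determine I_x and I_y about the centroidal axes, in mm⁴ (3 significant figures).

Treat the section as a set of non-overlapping primitives; coordinates are from the bounding-box lower-left.
Vertical leg: 8 × 125, A = 1 000 mm², y = 62.5 mm, Ī = 1 302 083 mm⁴.
Horizontal leg (remainder): 87 × 8, A = 696 mm², y = 4 mm, Ī = 3 712 mm⁴.
Centroid: ȳ = ΣA·y / ΣA = 38.493 mm.
Transfer each piece to the centroidal x-axis using Ī + A·d² with d = y − 38.493:
  vertical leg: d = 24.007 mm → contributes +1 878 423 mm⁴
  horizontal leg (remainder): d = -34.493 mm → contributes +831 786 mm⁴
Total I = 2 710 209 mm⁴.
For the y-axis: x̄ = 23.493 mm.
Repeating about the centroidal y-axis gives I_y = 1 370 249 mm⁴.

I_x ≈ 2.71 × 10⁶ mm⁴, I_y ≈ 1.37 × 10⁶ mm⁴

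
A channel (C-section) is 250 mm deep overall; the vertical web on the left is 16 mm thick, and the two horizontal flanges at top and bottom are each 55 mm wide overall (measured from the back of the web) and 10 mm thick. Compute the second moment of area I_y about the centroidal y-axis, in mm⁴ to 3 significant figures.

I_y ≈ 6.78 × 10⁵ mm⁴

Break the section into simple shapes (no overlaps), measuring from the bottom-left corner of the bounding box.
Web: 16 × 250, A = 4 000 mm², x = 8 mm, Ī = 85 333 mm⁴.
Top flange (beyond web): 39 × 10, A = 390 mm², x = 35.5 mm, Ī = 49 433 mm⁴.
Bottom flange (beyond web): 39 × 10, A = 390 mm², x = 35.5 mm, Ī = 49 433 mm⁴.
Centroid: x̄ = ΣA·x / ΣA = 12.487 mm.
Transfer each piece to the centroidal y-axis using Ī + A·d² with d = x − 12.487:
  web: d = -4.4874 mm → contributes +165 882 mm⁴
  top flange (beyond web): d = 23.013 mm → contributes +255 968 mm⁴
  bottom flange (beyond web): d = 23.013 mm → contributes +255 968 mm⁴
Total I = 677 818 mm⁴.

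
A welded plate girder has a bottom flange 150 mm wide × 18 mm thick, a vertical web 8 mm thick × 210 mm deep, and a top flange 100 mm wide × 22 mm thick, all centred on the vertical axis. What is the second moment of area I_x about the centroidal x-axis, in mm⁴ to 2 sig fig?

I_x ≈ 7.1 × 10⁷ mm⁴

Decompose the section into non-overlapping parts with the origin at the bottom-left of its bounding rectangle.
Bottom plate: 150 × 18, A = 2 700 mm², y = 9 mm, Ī = 72 900 mm⁴.
Web plate: 8 × 210, A = 1 680 mm², y = 123 mm, Ī = 6 174 000 mm⁴.
Top plate: 100 × 22, A = 2 200 mm², y = 239 mm, Ī = 88 733 mm⁴.
Centroid: ȳ = ΣA·y / ΣA = 115 mm.
Transfer each piece to the centroidal x-axis using Ī + A·d² with d = y − 115:
  bottom plate: d = -106 mm → contributes +30 413 580 mm⁴
  web plate: d = 7.994 mm → contributes +6 281 357 mm⁴
  top plate: d = 124 mm → contributes +33 912 617 mm⁴
Total I = 70 607 553 mm⁴.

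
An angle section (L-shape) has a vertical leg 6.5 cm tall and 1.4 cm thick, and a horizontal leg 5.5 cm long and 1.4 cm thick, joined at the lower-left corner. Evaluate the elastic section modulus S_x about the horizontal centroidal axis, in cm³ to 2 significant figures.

Split into non-overlapping primitives; take the origin at the lower-left of the bounding box.
Vertical leg: 1.4 × 6.5, A = 9.1 cm², y = 3.25 cm, Ī = 32.04 cm⁴.
Horizontal leg (remainder): 4.1 × 1.4, A = 5.74 cm², y = 0.7 cm, Ī = 0.9375 cm⁴.
Centroid: ȳ = ΣA·y / ΣA = 2.264 cm.
Transfer each piece to the horizontal centroidal axis using Ī + A·d² with d = y − 2.264:
  vertical leg: d = 0.9863 cm → contributes +40.89 cm⁴
  horizontal leg (remainder): d = -1.564 cm → contributes +14.97 cm⁴
Total I = 55.86 cm⁴.
Extreme fibre distance c = 4.236 cm; S = I/c = 13.19 cm³.

S_x ≈ 13 cm³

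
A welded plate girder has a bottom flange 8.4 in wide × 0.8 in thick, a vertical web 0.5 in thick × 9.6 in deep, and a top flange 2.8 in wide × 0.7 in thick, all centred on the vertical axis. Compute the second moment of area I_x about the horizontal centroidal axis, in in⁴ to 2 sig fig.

Decompose the section into non-overlapping parts with the origin at the bottom-left of its bounding rectangle.
Bottom plate: 8.4 × 0.8, A = 6.72 in², y = 0.4 in, Ī = 0.3584 in⁴.
Web plate: 0.5 × 9.6, A = 4.8 in², y = 5.6 in, Ī = 36.86 in⁴.
Top plate: 2.8 × 0.7, A = 1.96 in², y = 10.75 in, Ī = 0.08003 in⁴.
Centroid: ȳ = ΣA·y / ΣA = 3.757 in.
Transfer each piece to the horizontal centroidal axis using Ī + A·d² with d = y − 3.757:
  bottom plate: d = -3.357 in → contributes +76.07 in⁴
  web plate: d = 1.843 in → contributes +53.18 in⁴
  top plate: d = 6.993 in → contributes +95.94 in⁴
Total I = 225.2 in⁴.

I_x ≈ 230 in⁴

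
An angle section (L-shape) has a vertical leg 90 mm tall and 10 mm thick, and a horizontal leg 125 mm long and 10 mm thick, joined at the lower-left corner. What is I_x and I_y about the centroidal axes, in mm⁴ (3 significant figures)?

I_x ≈ 1.42 × 10⁶ mm⁴, I_y ≈ 3.25 × 10⁶ mm⁴

Treat the section as a set of non-overlapping primitives; coordinates are from the bounding-box lower-left.
Vertical leg: 10 × 90, A = 900 mm², y = 45 mm, Ī = 607 500 mm⁴.
Horizontal leg (remainder): 115 × 10, A = 1 150 mm², y = 5 mm, Ī = 9583.3 mm⁴.
Centroid: ȳ = ΣA·y / ΣA = 22.561 mm.
Transfer each piece to the centroidal x-axis using Ī + A·d² with d = y − 22.561:
  vertical leg: d = 22.439 mm → contributes +1 060 659 mm⁴
  horizontal leg (remainder): d = -17.561 mm → contributes +364 229 mm⁴
Total I = 1 424 888 mm⁴.
For the y-axis: x̄ = 40.061 mm.
Repeating about the centroidal y-axis gives I_y = 3 247 076 mm⁴.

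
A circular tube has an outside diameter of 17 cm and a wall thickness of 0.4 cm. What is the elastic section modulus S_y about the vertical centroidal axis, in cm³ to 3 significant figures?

Break the section into simple shapes (no overlaps), measuring from the bottom-left corner of the bounding box.
Outer circle: ⌀17, A = 226.98 cm², x = 8.5 cm, Ī = 4099.8 cm⁴.
Bore (subtracted): ⌀16.2, A = 206.12 cm², x = 8.5 cm, Ī = 3380.9 cm⁴.
By symmetry the centroid is at mid-width, x̄ = 8.5 cm.
All pieces are centred on the vertical centroidal axis, so I = ΣĪ (holes subtracted) = 718.95 cm⁴.
Extreme fibre distance c = 8.5 cm; S = I/c = 84.582 cm³.

S_y ≈ 84.6 cm³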